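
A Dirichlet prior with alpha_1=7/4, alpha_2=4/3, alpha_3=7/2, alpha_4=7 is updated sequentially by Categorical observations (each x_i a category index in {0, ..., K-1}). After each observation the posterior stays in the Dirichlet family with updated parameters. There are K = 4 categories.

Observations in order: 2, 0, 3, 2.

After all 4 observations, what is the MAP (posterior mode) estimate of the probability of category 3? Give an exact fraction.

obs 1: x=2 → posterior Dirichlet(7/4, 4/3, 9/2, 7)
obs 2: x=0 → posterior Dirichlet(11/4, 4/3, 9/2, 7)
obs 3: x=3 → posterior Dirichlet(11/4, 4/3, 9/2, 8)
obs 4: x=2 → posterior Dirichlet(11/4, 4/3, 11/2, 8)

84/163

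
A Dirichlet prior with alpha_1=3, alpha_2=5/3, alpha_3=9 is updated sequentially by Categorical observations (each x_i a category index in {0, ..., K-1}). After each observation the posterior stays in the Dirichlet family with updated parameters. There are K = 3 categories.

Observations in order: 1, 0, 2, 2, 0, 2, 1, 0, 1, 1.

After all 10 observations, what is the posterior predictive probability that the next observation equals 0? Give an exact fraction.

18/71

obs 1: x=1 → posterior Dirichlet(3, 8/3, 9)
obs 2: x=0 → posterior Dirichlet(4, 8/3, 9)
obs 3: x=2 → posterior Dirichlet(4, 8/3, 10)
obs 4: x=2 → posterior Dirichlet(4, 8/3, 11)
obs 5: x=0 → posterior Dirichlet(5, 8/3, 11)
obs 6: x=2 → posterior Dirichlet(5, 8/3, 12)
obs 7: x=1 → posterior Dirichlet(5, 11/3, 12)
obs 8: x=0 → posterior Dirichlet(6, 11/3, 12)
obs 9: x=1 → posterior Dirichlet(6, 14/3, 12)
obs 10: x=1 → posterior Dirichlet(6, 17/3, 12)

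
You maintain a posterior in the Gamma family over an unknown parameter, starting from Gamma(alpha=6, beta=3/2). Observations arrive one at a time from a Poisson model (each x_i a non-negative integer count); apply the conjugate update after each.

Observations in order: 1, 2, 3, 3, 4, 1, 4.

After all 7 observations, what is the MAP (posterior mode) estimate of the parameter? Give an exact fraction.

46/17

obs 1: x=1 → posterior Gamma(7, 5/2)
obs 2: x=2 → posterior Gamma(9, 7/2)
obs 3: x=3 → posterior Gamma(12, 9/2)
obs 4: x=3 → posterior Gamma(15, 11/2)
obs 5: x=4 → posterior Gamma(19, 13/2)
obs 6: x=1 → posterior Gamma(20, 15/2)
obs 7: x=4 → posterior Gamma(24, 17/2)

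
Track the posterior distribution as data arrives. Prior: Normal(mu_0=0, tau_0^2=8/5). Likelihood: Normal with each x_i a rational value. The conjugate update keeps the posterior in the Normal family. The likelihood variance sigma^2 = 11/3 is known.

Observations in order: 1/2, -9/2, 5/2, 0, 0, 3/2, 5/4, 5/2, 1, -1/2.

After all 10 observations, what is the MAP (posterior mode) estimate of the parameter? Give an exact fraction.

obs 1: x=1/2 → posterior Normal(12/79, 88/79)
obs 2: x=-9/2 → posterior Normal(-96/103, 88/103)
obs 3: x=5/2 → posterior Normal(-36/127, 88/127)
obs 4: x=0 → posterior Normal(-36/151, 88/151)
obs 5: x=0 → posterior Normal(-36/175, 88/175)
obs 6: x=3/2 → posterior Normal(0, 88/199)
obs 7: x=5/4 → posterior Normal(30/223, 88/223)
obs 8: x=5/2 → posterior Normal(90/247, 88/247)
obs 9: x=1 → posterior Normal(114/271, 88/271)
obs 10: x=-1/2 → posterior Normal(102/295, 88/295)

102/295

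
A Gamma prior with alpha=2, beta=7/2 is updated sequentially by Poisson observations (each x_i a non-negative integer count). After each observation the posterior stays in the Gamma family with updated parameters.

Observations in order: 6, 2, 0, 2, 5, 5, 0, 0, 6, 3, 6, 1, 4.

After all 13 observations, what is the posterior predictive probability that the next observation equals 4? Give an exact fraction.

obs 1: x=6 → posterior Gamma(8, 9/2)
obs 2: x=2 → posterior Gamma(10, 11/2)
obs 3: x=0 → posterior Gamma(10, 13/2)
obs 4: x=2 → posterior Gamma(12, 15/2)
obs 5: x=5 → posterior Gamma(17, 17/2)
obs 6: x=5 → posterior Gamma(22, 19/2)
obs 7: x=0 → posterior Gamma(22, 21/2)
obs 8: x=0 → posterior Gamma(22, 23/2)
obs 9: x=6 → posterior Gamma(28, 25/2)
obs 10: x=3 → posterior Gamma(31, 27/2)
obs 11: x=6 → posterior Gamma(37, 29/2)
obs 12: x=1 → posterior Gamma(38, 31/2)
obs 13: x=4 → posterior Gamma(42, 33/2)

408139950717974917348317103326409682004102845956880033734330854743568/3041319144574516524140685202864284088008162143523804843425750732421875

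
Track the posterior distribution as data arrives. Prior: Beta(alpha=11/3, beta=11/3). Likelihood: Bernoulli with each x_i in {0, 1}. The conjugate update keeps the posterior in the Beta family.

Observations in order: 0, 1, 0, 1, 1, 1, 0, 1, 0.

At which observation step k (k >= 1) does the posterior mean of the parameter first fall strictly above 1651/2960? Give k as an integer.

k = 6

obs 1: x=0 → posterior Beta(11/3, 14/3)
obs 2: x=1 → posterior Beta(14/3, 14/3)
obs 3: x=0 → posterior Beta(14/3, 17/3)
obs 4: x=1 → posterior Beta(17/3, 17/3)
obs 5: x=1 → posterior Beta(20/3, 17/3)
obs 6: x=1 → posterior Beta(23/3, 17/3)
obs 7: x=0 → posterior Beta(23/3, 20/3)
obs 8: x=1 → posterior Beta(26/3, 20/3)
obs 9: x=0 → posterior Beta(26/3, 23/3)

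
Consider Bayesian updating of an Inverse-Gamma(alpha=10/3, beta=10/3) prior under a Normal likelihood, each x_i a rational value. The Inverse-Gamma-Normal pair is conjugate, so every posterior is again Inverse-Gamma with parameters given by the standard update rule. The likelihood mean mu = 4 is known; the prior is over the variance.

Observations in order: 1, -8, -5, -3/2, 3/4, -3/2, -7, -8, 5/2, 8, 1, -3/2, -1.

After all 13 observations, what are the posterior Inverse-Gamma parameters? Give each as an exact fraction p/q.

obs 1: x=1 → posterior Inverse-Gamma(23/6, 47/6)
obs 2: x=-8 → posterior Inverse-Gamma(13/3, 479/6)
obs 3: x=-5 → posterior Inverse-Gamma(29/6, 361/3)
obs 4: x=-3/2 → posterior Inverse-Gamma(16/3, 3251/24)
obs 5: x=3/4 → posterior Inverse-Gamma(35/6, 13511/96)
obs 6: x=-3/2 → posterior Inverse-Gamma(19/3, 14963/96)
obs 7: x=-7 → posterior Inverse-Gamma(41/6, 20771/96)
obs 8: x=-8 → posterior Inverse-Gamma(22/3, 27683/96)
obs 9: x=5/2 → posterior Inverse-Gamma(47/6, 27791/96)
obs 10: x=8 → posterior Inverse-Gamma(25/3, 28559/96)
obs 11: x=1 → posterior Inverse-Gamma(53/6, 28991/96)
obs 12: x=-3/2 → posterior Inverse-Gamma(28/3, 30443/96)
obs 13: x=-1 → posterior Inverse-Gamma(59/6, 31643/96)

alpha=59/6, beta=31643/96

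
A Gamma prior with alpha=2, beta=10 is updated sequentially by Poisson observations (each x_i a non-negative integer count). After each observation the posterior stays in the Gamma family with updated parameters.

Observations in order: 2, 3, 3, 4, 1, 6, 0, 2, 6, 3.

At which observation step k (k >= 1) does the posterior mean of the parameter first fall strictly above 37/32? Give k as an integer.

obs 1: x=2 → posterior Gamma(4, 11)
obs 2: x=3 → posterior Gamma(7, 12)
obs 3: x=3 → posterior Gamma(10, 13)
obs 4: x=4 → posterior Gamma(14, 14)
obs 5: x=1 → posterior Gamma(15, 15)
obs 6: x=6 → posterior Gamma(21, 16)
obs 7: x=0 → posterior Gamma(21, 17)
obs 8: x=2 → posterior Gamma(23, 18)
obs 9: x=6 → posterior Gamma(29, 19)
obs 10: x=3 → posterior Gamma(32, 20)

k = 6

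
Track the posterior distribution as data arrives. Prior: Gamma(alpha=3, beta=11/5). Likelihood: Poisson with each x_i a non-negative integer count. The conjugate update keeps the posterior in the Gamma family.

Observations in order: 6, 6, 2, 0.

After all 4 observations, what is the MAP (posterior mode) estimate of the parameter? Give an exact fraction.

obs 1: x=6 → posterior Gamma(9, 16/5)
obs 2: x=6 → posterior Gamma(15, 21/5)
obs 3: x=2 → posterior Gamma(17, 26/5)
obs 4: x=0 → posterior Gamma(17, 31/5)

80/31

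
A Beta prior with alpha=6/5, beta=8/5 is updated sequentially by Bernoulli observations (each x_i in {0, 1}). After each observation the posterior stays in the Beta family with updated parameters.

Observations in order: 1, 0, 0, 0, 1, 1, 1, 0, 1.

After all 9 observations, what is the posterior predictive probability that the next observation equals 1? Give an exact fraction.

obs 1: x=1 → posterior Beta(11/5, 8/5)
obs 2: x=0 → posterior Beta(11/5, 13/5)
obs 3: x=0 → posterior Beta(11/5, 18/5)
obs 4: x=0 → posterior Beta(11/5, 23/5)
obs 5: x=1 → posterior Beta(16/5, 23/5)
obs 6: x=1 → posterior Beta(21/5, 23/5)
obs 7: x=1 → posterior Beta(26/5, 23/5)
obs 8: x=0 → posterior Beta(26/5, 28/5)
obs 9: x=1 → posterior Beta(31/5, 28/5)

31/59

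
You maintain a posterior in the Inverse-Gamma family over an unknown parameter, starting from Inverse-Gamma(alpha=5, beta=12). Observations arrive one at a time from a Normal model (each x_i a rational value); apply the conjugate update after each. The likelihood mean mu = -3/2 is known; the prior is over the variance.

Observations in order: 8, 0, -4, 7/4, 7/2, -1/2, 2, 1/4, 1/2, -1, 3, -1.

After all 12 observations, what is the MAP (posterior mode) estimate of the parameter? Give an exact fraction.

1595/192

obs 1: x=8 → posterior Inverse-Gamma(11/2, 457/8)
obs 2: x=0 → posterior Inverse-Gamma(6, 233/4)
obs 3: x=-4 → posterior Inverse-Gamma(13/2, 491/8)
obs 4: x=7/4 → posterior Inverse-Gamma(7, 2133/32)
obs 5: x=7/2 → posterior Inverse-Gamma(15/2, 2533/32)
obs 6: x=-1/2 → posterior Inverse-Gamma(8, 2549/32)
obs 7: x=2 → posterior Inverse-Gamma(17/2, 2745/32)
obs 8: x=1/4 → posterior Inverse-Gamma(9, 1397/16)
obs 9: x=1/2 → posterior Inverse-Gamma(19/2, 1429/16)
obs 10: x=-1 → posterior Inverse-Gamma(10, 1431/16)
obs 11: x=3 → posterior Inverse-Gamma(21/2, 1593/16)
obs 12: x=-1 → posterior Inverse-Gamma(11, 1595/16)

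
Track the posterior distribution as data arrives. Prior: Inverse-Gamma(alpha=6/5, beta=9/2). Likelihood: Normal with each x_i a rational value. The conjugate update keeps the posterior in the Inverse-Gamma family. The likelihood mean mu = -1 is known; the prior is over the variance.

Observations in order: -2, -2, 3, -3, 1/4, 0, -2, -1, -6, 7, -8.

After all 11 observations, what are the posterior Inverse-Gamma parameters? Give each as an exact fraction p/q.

alpha=67/10, beta=2761/32

obs 1: x=-2 → posterior Inverse-Gamma(17/10, 5)
obs 2: x=-2 → posterior Inverse-Gamma(11/5, 11/2)
obs 3: x=3 → posterior Inverse-Gamma(27/10, 27/2)
obs 4: x=-3 → posterior Inverse-Gamma(16/5, 31/2)
obs 5: x=1/4 → posterior Inverse-Gamma(37/10, 521/32)
obs 6: x=0 → posterior Inverse-Gamma(21/5, 537/32)
obs 7: x=-2 → posterior Inverse-Gamma(47/10, 553/32)
obs 8: x=-1 → posterior Inverse-Gamma(26/5, 553/32)
obs 9: x=-6 → posterior Inverse-Gamma(57/10, 953/32)
obs 10: x=7 → posterior Inverse-Gamma(31/5, 1977/32)
obs 11: x=-8 → posterior Inverse-Gamma(67/10, 2761/32)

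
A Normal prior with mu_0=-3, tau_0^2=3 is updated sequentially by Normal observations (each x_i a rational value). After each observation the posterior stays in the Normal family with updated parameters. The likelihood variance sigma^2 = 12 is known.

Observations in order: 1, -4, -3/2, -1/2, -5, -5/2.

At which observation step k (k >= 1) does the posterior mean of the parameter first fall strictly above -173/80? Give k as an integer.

k = 4

obs 1: x=1 → posterior Normal(-11/5, 12/5)
obs 2: x=-4 → posterior Normal(-5/2, 2)
obs 3: x=-3/2 → posterior Normal(-33/14, 12/7)
obs 4: x=-1/2 → posterior Normal(-17/8, 3/2)
obs 5: x=-5 → posterior Normal(-22/9, 4/3)
obs 6: x=-5/2 → posterior Normal(-49/20, 6/5)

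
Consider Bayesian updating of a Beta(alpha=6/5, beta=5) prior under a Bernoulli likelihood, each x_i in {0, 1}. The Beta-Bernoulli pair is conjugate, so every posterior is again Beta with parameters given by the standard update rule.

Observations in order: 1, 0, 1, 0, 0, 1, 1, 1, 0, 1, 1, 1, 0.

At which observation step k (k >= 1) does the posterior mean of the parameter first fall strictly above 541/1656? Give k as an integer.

k = 3

obs 1: x=1 → posterior Beta(11/5, 5)
obs 2: x=0 → posterior Beta(11/5, 6)
obs 3: x=1 → posterior Beta(16/5, 6)
obs 4: x=0 → posterior Beta(16/5, 7)
obs 5: x=0 → posterior Beta(16/5, 8)
obs 6: x=1 → posterior Beta(21/5, 8)
obs 7: x=1 → posterior Beta(26/5, 8)
obs 8: x=1 → posterior Beta(31/5, 8)
obs 9: x=0 → posterior Beta(31/5, 9)
obs 10: x=1 → posterior Beta(36/5, 9)
obs 11: x=1 → posterior Beta(41/5, 9)
obs 12: x=1 → posterior Beta(46/5, 9)
obs 13: x=0 → posterior Beta(46/5, 10)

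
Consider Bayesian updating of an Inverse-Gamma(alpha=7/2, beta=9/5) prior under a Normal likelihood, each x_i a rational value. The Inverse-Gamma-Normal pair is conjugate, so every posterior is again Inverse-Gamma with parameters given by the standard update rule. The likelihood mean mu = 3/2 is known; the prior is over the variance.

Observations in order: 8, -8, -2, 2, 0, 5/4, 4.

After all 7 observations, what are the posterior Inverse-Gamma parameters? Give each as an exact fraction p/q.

obs 1: x=8 → posterior Inverse-Gamma(4, 917/40)
obs 2: x=-8 → posterior Inverse-Gamma(9/2, 1361/20)
obs 3: x=-2 → posterior Inverse-Gamma(5, 2967/40)
obs 4: x=2 → posterior Inverse-Gamma(11/2, 743/10)
obs 5: x=0 → posterior Inverse-Gamma(6, 3017/40)
obs 6: x=5/4 → posterior Inverse-Gamma(13/2, 12073/160)
obs 7: x=4 → posterior Inverse-Gamma(7, 12573/160)

alpha=7, beta=12573/160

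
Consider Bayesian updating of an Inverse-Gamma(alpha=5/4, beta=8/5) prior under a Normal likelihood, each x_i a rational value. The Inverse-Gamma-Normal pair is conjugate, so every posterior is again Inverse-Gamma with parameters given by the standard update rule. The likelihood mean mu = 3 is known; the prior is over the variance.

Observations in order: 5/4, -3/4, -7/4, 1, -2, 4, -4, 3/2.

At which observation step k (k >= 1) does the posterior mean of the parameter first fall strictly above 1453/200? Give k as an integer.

obs 1: x=5/4 → posterior Inverse-Gamma(7/4, 501/160)
obs 2: x=-3/4 → posterior Inverse-Gamma(9/4, 813/80)
obs 3: x=-7/4 → posterior Inverse-Gamma(11/4, 3431/160)
obs 4: x=1 → posterior Inverse-Gamma(13/4, 3751/160)
obs 5: x=-2 → posterior Inverse-Gamma(15/4, 5751/160)
obs 6: x=4 → posterior Inverse-Gamma(17/4, 5831/160)
obs 7: x=-4 → posterior Inverse-Gamma(19/4, 9751/160)
obs 8: x=3/2 → posterior Inverse-Gamma(21/4, 9931/160)

k = 2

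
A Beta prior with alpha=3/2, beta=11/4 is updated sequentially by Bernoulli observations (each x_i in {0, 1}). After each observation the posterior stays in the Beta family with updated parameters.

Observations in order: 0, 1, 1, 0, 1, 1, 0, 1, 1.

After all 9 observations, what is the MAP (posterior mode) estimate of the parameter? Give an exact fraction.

26/45

obs 1: x=0 → posterior Beta(3/2, 15/4)
obs 2: x=1 → posterior Beta(5/2, 15/4)
obs 3: x=1 → posterior Beta(7/2, 15/4)
obs 4: x=0 → posterior Beta(7/2, 19/4)
obs 5: x=1 → posterior Beta(9/2, 19/4)
obs 6: x=1 → posterior Beta(11/2, 19/4)
obs 7: x=0 → posterior Beta(11/2, 23/4)
obs 8: x=1 → posterior Beta(13/2, 23/4)
obs 9: x=1 → posterior Beta(15/2, 23/4)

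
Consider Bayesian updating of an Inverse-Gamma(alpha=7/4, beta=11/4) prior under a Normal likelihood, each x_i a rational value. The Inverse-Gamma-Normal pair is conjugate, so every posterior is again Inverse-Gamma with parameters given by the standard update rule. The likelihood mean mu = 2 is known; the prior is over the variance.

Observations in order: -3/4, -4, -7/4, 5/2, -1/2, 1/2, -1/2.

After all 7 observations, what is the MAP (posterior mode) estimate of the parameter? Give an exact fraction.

25/4

obs 1: x=-3/4 → posterior Inverse-Gamma(9/4, 209/32)
obs 2: x=-4 → posterior Inverse-Gamma(11/4, 785/32)
obs 3: x=-7/4 → posterior Inverse-Gamma(13/4, 505/16)
obs 4: x=5/2 → posterior Inverse-Gamma(15/4, 507/16)
obs 5: x=-1/2 → posterior Inverse-Gamma(17/4, 557/16)
obs 6: x=1/2 → posterior Inverse-Gamma(19/4, 575/16)
obs 7: x=-1/2 → posterior Inverse-Gamma(21/4, 625/16)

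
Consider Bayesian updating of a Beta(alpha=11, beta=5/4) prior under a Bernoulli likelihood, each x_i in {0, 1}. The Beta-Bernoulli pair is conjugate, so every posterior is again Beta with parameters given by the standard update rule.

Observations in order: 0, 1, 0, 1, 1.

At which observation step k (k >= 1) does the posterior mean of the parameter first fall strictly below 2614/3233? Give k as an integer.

k = 3

obs 1: x=0 → posterior Beta(11, 9/4)
obs 2: x=1 → posterior Beta(12, 9/4)
obs 3: x=0 → posterior Beta(12, 13/4)
obs 4: x=1 → posterior Beta(13, 13/4)
obs 5: x=1 → posterior Beta(14, 13/4)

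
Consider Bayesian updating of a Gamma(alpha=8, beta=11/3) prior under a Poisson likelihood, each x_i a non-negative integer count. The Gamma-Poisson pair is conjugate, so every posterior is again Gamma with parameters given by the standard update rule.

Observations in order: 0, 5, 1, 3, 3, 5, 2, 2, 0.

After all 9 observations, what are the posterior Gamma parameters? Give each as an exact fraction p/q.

alpha=29, beta=38/3

obs 1: x=0 → posterior Gamma(8, 14/3)
obs 2: x=5 → posterior Gamma(13, 17/3)
obs 3: x=1 → posterior Gamma(14, 20/3)
obs 4: x=3 → posterior Gamma(17, 23/3)
obs 5: x=3 → posterior Gamma(20, 26/3)
obs 6: x=5 → posterior Gamma(25, 29/3)
obs 7: x=2 → posterior Gamma(27, 32/3)
obs 8: x=2 → posterior Gamma(29, 35/3)
obs 9: x=0 → posterior Gamma(29, 38/3)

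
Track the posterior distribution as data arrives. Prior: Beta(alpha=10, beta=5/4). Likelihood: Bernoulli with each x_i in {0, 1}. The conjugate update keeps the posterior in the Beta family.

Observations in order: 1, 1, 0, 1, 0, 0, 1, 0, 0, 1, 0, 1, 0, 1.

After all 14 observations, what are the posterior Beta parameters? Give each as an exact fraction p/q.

obs 1: x=1 → posterior Beta(11, 5/4)
obs 2: x=1 → posterior Beta(12, 5/4)
obs 3: x=0 → posterior Beta(12, 9/4)
obs 4: x=1 → posterior Beta(13, 9/4)
obs 5: x=0 → posterior Beta(13, 13/4)
obs 6: x=0 → posterior Beta(13, 17/4)
obs 7: x=1 → posterior Beta(14, 17/4)
obs 8: x=0 → posterior Beta(14, 21/4)
obs 9: x=0 → posterior Beta(14, 25/4)
obs 10: x=1 → posterior Beta(15, 25/4)
obs 11: x=0 → posterior Beta(15, 29/4)
obs 12: x=1 → posterior Beta(16, 29/4)
obs 13: x=0 → posterior Beta(16, 33/4)
obs 14: x=1 → posterior Beta(17, 33/4)

alpha=17, beta=33/4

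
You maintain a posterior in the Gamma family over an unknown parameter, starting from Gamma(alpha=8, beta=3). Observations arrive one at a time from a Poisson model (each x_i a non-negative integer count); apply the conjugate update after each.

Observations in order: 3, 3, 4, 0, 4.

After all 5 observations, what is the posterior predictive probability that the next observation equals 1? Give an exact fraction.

obs 1: x=3 → posterior Gamma(11, 4)
obs 2: x=3 → posterior Gamma(14, 5)
obs 3: x=4 → posterior Gamma(18, 6)
obs 4: x=0 → posterior Gamma(18, 7)
obs 5: x=4 → posterior Gamma(22, 8)

1623313478486440542208/8862938119652501095929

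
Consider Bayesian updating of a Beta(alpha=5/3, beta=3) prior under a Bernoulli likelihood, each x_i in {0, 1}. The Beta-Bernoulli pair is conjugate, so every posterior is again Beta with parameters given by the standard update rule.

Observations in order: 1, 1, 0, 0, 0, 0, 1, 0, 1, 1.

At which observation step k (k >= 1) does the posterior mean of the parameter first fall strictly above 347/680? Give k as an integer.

obs 1: x=1 → posterior Beta(8/3, 3)
obs 2: x=1 → posterior Beta(11/3, 3)
obs 3: x=0 → posterior Beta(11/3, 4)
obs 4: x=0 → posterior Beta(11/3, 5)
obs 5: x=0 → posterior Beta(11/3, 6)
obs 6: x=0 → posterior Beta(11/3, 7)
obs 7: x=1 → posterior Beta(14/3, 7)
obs 8: x=0 → posterior Beta(14/3, 8)
obs 9: x=1 → posterior Beta(17/3, 8)
obs 10: x=1 → posterior Beta(20/3, 8)

k = 2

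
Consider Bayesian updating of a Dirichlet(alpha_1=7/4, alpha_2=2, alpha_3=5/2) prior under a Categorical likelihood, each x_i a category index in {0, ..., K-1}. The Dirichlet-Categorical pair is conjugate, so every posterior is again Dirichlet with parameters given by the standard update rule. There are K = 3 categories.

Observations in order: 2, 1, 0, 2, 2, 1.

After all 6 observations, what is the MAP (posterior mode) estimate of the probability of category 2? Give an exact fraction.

18/37

obs 1: x=2 → posterior Dirichlet(7/4, 2, 7/2)
obs 2: x=1 → posterior Dirichlet(7/4, 3, 7/2)
obs 3: x=0 → posterior Dirichlet(11/4, 3, 7/2)
obs 4: x=2 → posterior Dirichlet(11/4, 3, 9/2)
obs 5: x=2 → posterior Dirichlet(11/4, 3, 11/2)
obs 6: x=1 → posterior Dirichlet(11/4, 4, 11/2)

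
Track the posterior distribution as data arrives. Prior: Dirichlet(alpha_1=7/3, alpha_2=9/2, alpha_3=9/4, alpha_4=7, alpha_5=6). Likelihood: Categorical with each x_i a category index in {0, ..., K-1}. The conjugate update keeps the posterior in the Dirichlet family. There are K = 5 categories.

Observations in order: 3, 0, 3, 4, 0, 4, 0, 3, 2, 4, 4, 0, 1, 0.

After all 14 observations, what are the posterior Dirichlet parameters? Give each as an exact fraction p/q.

alpha_1=22/3, alpha_2=11/2, alpha_3=13/4, alpha_4=10, alpha_5=10

obs 1: x=3 → posterior Dirichlet(7/3, 9/2, 9/4, 8, 6)
obs 2: x=0 → posterior Dirichlet(10/3, 9/2, 9/4, 8, 6)
obs 3: x=3 → posterior Dirichlet(10/3, 9/2, 9/4, 9, 6)
obs 4: x=4 → posterior Dirichlet(10/3, 9/2, 9/4, 9, 7)
obs 5: x=0 → posterior Dirichlet(13/3, 9/2, 9/4, 9, 7)
obs 6: x=4 → posterior Dirichlet(13/3, 9/2, 9/4, 9, 8)
obs 7: x=0 → posterior Dirichlet(16/3, 9/2, 9/4, 9, 8)
obs 8: x=3 → posterior Dirichlet(16/3, 9/2, 9/4, 10, 8)
obs 9: x=2 → posterior Dirichlet(16/3, 9/2, 13/4, 10, 8)
obs 10: x=4 → posterior Dirichlet(16/3, 9/2, 13/4, 10, 9)
obs 11: x=4 → posterior Dirichlet(16/3, 9/2, 13/4, 10, 10)
obs 12: x=0 → posterior Dirichlet(19/3, 9/2, 13/4, 10, 10)
obs 13: x=1 → posterior Dirichlet(19/3, 11/2, 13/4, 10, 10)
obs 14: x=0 → posterior Dirichlet(22/3, 11/2, 13/4, 10, 10)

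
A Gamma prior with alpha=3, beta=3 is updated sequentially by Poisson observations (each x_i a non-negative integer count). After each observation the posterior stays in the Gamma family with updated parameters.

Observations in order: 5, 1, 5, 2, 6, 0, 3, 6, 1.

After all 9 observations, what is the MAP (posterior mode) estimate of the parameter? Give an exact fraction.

obs 1: x=5 → posterior Gamma(8, 4)
obs 2: x=1 → posterior Gamma(9, 5)
obs 3: x=5 → posterior Gamma(14, 6)
obs 4: x=2 → posterior Gamma(16, 7)
obs 5: x=6 → posterior Gamma(22, 8)
obs 6: x=0 → posterior Gamma(22, 9)
obs 7: x=3 → posterior Gamma(25, 10)
obs 8: x=6 → posterior Gamma(31, 11)
obs 9: x=1 → posterior Gamma(32, 12)

31/12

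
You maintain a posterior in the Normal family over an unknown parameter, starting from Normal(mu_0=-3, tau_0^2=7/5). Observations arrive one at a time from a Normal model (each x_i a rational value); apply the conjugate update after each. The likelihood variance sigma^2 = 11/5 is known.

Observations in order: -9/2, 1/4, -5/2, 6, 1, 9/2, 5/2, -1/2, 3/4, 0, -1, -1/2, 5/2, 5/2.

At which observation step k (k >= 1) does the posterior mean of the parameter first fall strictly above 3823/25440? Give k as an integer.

k = 7

obs 1: x=-9/2 → posterior Normal(-43/12, 77/90)
obs 2: x=1/4 → posterior Normal(-251/100, 77/125)
obs 3: x=-5/2 → posterior Normal(-321/128, 77/160)
obs 4: x=6 → posterior Normal(-51/52, 77/195)
obs 5: x=1 → posterior Normal(-125/184, 77/230)
obs 6: x=9/2 → posterior Normal(1/212, 77/265)
obs 7: x=5/2 → posterior Normal(71/240, 77/300)
obs 8: x=-1/2 → posterior Normal(57/268, 77/335)
obs 9: x=3/4 → posterior Normal(39/148, 77/370)
obs 10: x=0 → posterior Normal(13/54, 77/405)
obs 11: x=-1 → posterior Normal(25/176, 7/40)
obs 12: x=-1/2 → posterior Normal(9/95, 77/475)
obs 13: x=5/2 → posterior Normal(53/204, 77/510)
obs 14: x=5/2 → posterior Normal(44/109, 77/545)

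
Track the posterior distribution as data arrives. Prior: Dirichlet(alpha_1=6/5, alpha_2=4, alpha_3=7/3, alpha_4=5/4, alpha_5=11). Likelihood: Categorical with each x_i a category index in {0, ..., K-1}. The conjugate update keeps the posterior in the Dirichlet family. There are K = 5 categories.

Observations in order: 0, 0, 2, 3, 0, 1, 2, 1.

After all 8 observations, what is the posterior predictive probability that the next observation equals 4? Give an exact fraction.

660/1667

obs 1: x=0 → posterior Dirichlet(11/5, 4, 7/3, 5/4, 11)
obs 2: x=0 → posterior Dirichlet(16/5, 4, 7/3, 5/4, 11)
obs 3: x=2 → posterior Dirichlet(16/5, 4, 10/3, 5/4, 11)
obs 4: x=3 → posterior Dirichlet(16/5, 4, 10/3, 9/4, 11)
obs 5: x=0 → posterior Dirichlet(21/5, 4, 10/3, 9/4, 11)
obs 6: x=1 → posterior Dirichlet(21/5, 5, 10/3, 9/4, 11)
obs 7: x=2 → posterior Dirichlet(21/5, 5, 13/3, 9/4, 11)
obs 8: x=1 → posterior Dirichlet(21/5, 6, 13/3, 9/4, 11)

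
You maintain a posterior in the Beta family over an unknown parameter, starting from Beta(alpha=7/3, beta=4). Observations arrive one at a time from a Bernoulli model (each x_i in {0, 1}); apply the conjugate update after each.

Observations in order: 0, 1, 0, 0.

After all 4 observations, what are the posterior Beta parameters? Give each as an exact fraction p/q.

alpha=10/3, beta=7

obs 1: x=0 → posterior Beta(7/3, 5)
obs 2: x=1 → posterior Beta(10/3, 5)
obs 3: x=0 → posterior Beta(10/3, 6)
obs 4: x=0 → posterior Beta(10/3, 7)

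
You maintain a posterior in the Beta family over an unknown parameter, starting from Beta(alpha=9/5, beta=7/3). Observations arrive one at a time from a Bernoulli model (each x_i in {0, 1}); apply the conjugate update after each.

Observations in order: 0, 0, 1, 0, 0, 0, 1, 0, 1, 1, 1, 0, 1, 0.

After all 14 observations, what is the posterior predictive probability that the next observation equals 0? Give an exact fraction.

155/272

obs 1: x=0 → posterior Beta(9/5, 10/3)
obs 2: x=0 → posterior Beta(9/5, 13/3)
obs 3: x=1 → posterior Beta(14/5, 13/3)
obs 4: x=0 → posterior Beta(14/5, 16/3)
obs 5: x=0 → posterior Beta(14/5, 19/3)
obs 6: x=0 → posterior Beta(14/5, 22/3)
obs 7: x=1 → posterior Beta(19/5, 22/3)
obs 8: x=0 → posterior Beta(19/5, 25/3)
obs 9: x=1 → posterior Beta(24/5, 25/3)
obs 10: x=1 → posterior Beta(29/5, 25/3)
obs 11: x=1 → posterior Beta(34/5, 25/3)
obs 12: x=0 → posterior Beta(34/5, 28/3)
obs 13: x=1 → posterior Beta(39/5, 28/3)
obs 14: x=0 → posterior Beta(39/5, 31/3)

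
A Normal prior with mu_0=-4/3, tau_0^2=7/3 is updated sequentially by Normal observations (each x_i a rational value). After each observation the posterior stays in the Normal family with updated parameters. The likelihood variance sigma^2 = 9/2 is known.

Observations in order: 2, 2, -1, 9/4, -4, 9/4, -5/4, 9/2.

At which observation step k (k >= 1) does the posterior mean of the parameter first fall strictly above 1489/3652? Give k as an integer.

k = 4

obs 1: x=2 → posterior Normal(-8/41, 63/41)
obs 2: x=2 → posterior Normal(4/11, 63/55)
obs 3: x=-1 → posterior Normal(2/23, 21/23)
obs 4: x=9/4 → posterior Normal(75/166, 63/83)
obs 5: x=-4 → posterior Normal(-37/194, 63/97)
obs 6: x=9/4 → posterior Normal(13/111, 21/37)
obs 7: x=-5/4 → posterior Normal(-9/250, 63/125)
obs 8: x=9/2 → posterior Normal(117/278, 63/139)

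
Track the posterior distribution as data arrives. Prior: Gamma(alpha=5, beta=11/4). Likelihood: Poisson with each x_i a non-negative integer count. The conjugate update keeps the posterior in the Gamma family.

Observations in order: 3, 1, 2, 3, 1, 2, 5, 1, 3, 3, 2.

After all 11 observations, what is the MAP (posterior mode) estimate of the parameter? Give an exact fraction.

obs 1: x=3 → posterior Gamma(8, 15/4)
obs 2: x=1 → posterior Gamma(9, 19/4)
obs 3: x=2 → posterior Gamma(11, 23/4)
obs 4: x=3 → posterior Gamma(14, 27/4)
obs 5: x=1 → posterior Gamma(15, 31/4)
obs 6: x=2 → posterior Gamma(17, 35/4)
obs 7: x=5 → posterior Gamma(22, 39/4)
obs 8: x=1 → posterior Gamma(23, 43/4)
obs 9: x=3 → posterior Gamma(26, 47/4)
obs 10: x=3 → posterior Gamma(29, 51/4)
obs 11: x=2 → posterior Gamma(31, 55/4)

24/11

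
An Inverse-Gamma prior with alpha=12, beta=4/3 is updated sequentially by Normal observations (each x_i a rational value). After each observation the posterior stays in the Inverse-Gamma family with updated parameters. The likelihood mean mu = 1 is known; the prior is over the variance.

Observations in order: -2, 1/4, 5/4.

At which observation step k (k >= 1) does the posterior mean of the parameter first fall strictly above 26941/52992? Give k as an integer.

k = 2

obs 1: x=-2 → posterior Inverse-Gamma(25/2, 35/6)
obs 2: x=1/4 → posterior Inverse-Gamma(13, 587/96)
obs 3: x=5/4 → posterior Inverse-Gamma(27/2, 295/48)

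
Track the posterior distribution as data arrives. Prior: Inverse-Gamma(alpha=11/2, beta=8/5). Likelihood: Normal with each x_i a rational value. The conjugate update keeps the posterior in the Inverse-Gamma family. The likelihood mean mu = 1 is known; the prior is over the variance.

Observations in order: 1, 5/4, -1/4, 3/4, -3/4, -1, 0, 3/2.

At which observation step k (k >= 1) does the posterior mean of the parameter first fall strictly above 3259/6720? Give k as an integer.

obs 1: x=1 → posterior Inverse-Gamma(6, 8/5)
obs 2: x=5/4 → posterior Inverse-Gamma(13/2, 261/160)
obs 3: x=-1/4 → posterior Inverse-Gamma(7, 193/80)
obs 4: x=3/4 → posterior Inverse-Gamma(15/2, 391/160)
obs 5: x=-3/4 → posterior Inverse-Gamma(8, 159/40)
obs 6: x=-1 → posterior Inverse-Gamma(17/2, 239/40)
obs 7: x=0 → posterior Inverse-Gamma(9, 259/40)
obs 8: x=3/2 → posterior Inverse-Gamma(19/2, 33/5)

k = 5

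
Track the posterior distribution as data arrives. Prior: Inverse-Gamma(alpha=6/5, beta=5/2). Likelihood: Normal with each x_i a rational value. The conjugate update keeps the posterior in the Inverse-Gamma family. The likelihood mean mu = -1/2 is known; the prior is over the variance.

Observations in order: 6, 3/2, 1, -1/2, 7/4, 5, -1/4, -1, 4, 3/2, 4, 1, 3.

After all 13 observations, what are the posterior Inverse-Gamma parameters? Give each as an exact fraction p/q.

obs 1: x=6 → posterior Inverse-Gamma(17/10, 189/8)
obs 2: x=3/2 → posterior Inverse-Gamma(11/5, 205/8)
obs 3: x=1 → posterior Inverse-Gamma(27/10, 107/4)
obs 4: x=-1/2 → posterior Inverse-Gamma(16/5, 107/4)
obs 5: x=7/4 → posterior Inverse-Gamma(37/10, 937/32)
obs 6: x=5 → posterior Inverse-Gamma(21/5, 1421/32)
obs 7: x=-1/4 → posterior Inverse-Gamma(47/10, 711/16)
obs 8: x=-1 → posterior Inverse-Gamma(26/5, 713/16)
obs 9: x=4 → posterior Inverse-Gamma(57/10, 875/16)
obs 10: x=3/2 → posterior Inverse-Gamma(31/5, 907/16)
obs 11: x=4 → posterior Inverse-Gamma(67/10, 1069/16)
obs 12: x=1 → posterior Inverse-Gamma(36/5, 1087/16)
obs 13: x=3 → posterior Inverse-Gamma(77/10, 1185/16)

alpha=77/10, beta=1185/16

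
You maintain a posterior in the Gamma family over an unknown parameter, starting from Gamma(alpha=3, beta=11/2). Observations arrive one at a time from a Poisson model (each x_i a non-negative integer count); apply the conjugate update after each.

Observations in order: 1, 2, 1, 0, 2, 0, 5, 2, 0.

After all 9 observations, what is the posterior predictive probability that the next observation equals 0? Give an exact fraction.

obs 1: x=1 → posterior Gamma(4, 13/2)
obs 2: x=2 → posterior Gamma(6, 15/2)
obs 3: x=1 → posterior Gamma(7, 17/2)
obs 4: x=0 → posterior Gamma(7, 19/2)
obs 5: x=2 → posterior Gamma(9, 21/2)
obs 6: x=0 → posterior Gamma(9, 23/2)
obs 7: x=5 → posterior Gamma(14, 25/2)
obs 8: x=2 → posterior Gamma(16, 27/2)
obs 9: x=0 → posterior Gamma(16, 29/2)

250246473680347348787521/727423121747185263828481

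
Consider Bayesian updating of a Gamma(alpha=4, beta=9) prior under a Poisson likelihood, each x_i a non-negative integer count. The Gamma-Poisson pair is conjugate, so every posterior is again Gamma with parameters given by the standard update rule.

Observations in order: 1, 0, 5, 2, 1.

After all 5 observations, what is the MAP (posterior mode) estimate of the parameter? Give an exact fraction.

obs 1: x=1 → posterior Gamma(5, 10)
obs 2: x=0 → posterior Gamma(5, 11)
obs 3: x=5 → posterior Gamma(10, 12)
obs 4: x=2 → posterior Gamma(12, 13)
obs 5: x=1 → posterior Gamma(13, 14)

6/7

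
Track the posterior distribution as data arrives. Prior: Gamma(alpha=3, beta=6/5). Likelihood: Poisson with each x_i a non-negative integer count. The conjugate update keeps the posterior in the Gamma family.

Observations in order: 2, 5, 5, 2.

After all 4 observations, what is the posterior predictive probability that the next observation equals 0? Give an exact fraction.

obs 1: x=2 → posterior Gamma(5, 11/5)
obs 2: x=5 → posterior Gamma(10, 16/5)
obs 3: x=5 → posterior Gamma(15, 21/5)
obs 4: x=2 → posterior Gamma(17, 26/5)

1133827315385150725554176/22550116774162743178682911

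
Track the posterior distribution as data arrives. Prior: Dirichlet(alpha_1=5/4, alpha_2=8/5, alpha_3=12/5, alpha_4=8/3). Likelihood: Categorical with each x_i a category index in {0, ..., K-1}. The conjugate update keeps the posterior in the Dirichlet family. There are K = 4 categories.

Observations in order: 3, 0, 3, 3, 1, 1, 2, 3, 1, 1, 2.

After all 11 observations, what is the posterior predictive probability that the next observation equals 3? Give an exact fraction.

80/227

obs 1: x=3 → posterior Dirichlet(5/4, 8/5, 12/5, 11/3)
obs 2: x=0 → posterior Dirichlet(9/4, 8/5, 12/5, 11/3)
obs 3: x=3 → posterior Dirichlet(9/4, 8/5, 12/5, 14/3)
obs 4: x=3 → posterior Dirichlet(9/4, 8/5, 12/5, 17/3)
obs 5: x=1 → posterior Dirichlet(9/4, 13/5, 12/5, 17/3)
obs 6: x=1 → posterior Dirichlet(9/4, 18/5, 12/5, 17/3)
obs 7: x=2 → posterior Dirichlet(9/4, 18/5, 17/5, 17/3)
obs 8: x=3 → posterior Dirichlet(9/4, 18/5, 17/5, 20/3)
obs 9: x=1 → posterior Dirichlet(9/4, 23/5, 17/5, 20/3)
obs 10: x=1 → posterior Dirichlet(9/4, 28/5, 17/5, 20/3)
obs 11: x=2 → posterior Dirichlet(9/4, 28/5, 22/5, 20/3)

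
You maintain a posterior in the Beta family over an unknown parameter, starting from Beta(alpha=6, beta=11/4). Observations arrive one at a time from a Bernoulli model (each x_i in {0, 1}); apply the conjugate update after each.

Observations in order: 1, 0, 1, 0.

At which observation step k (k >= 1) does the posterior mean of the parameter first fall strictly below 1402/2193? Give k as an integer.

obs 1: x=1 → posterior Beta(7, 11/4)
obs 2: x=0 → posterior Beta(7, 15/4)
obs 3: x=1 → posterior Beta(8, 15/4)
obs 4: x=0 → posterior Beta(8, 19/4)

k = 4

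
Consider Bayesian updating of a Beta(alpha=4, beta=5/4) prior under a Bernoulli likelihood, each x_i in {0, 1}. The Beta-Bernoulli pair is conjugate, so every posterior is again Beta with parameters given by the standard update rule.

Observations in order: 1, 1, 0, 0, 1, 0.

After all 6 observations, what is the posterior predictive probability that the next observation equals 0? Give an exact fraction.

obs 1: x=1 → posterior Beta(5, 5/4)
obs 2: x=1 → posterior Beta(6, 5/4)
obs 3: x=0 → posterior Beta(6, 9/4)
obs 4: x=0 → posterior Beta(6, 13/4)
obs 5: x=1 → posterior Beta(7, 13/4)
obs 6: x=0 → posterior Beta(7, 17/4)

17/45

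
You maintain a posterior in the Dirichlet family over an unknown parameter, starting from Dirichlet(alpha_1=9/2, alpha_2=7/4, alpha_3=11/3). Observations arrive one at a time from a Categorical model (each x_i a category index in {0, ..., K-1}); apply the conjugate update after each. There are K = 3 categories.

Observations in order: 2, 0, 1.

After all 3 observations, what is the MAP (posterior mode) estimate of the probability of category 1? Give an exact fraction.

3/17

obs 1: x=2 → posterior Dirichlet(9/2, 7/4, 14/3)
obs 2: x=0 → posterior Dirichlet(11/2, 7/4, 14/3)
obs 3: x=1 → posterior Dirichlet(11/2, 11/4, 14/3)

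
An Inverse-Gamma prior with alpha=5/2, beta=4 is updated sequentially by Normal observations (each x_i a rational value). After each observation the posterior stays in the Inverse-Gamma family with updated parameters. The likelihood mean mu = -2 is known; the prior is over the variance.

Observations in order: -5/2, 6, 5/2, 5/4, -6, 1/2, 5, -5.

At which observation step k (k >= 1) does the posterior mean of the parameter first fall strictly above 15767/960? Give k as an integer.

obs 1: x=-5/2 → posterior Inverse-Gamma(3, 33/8)
obs 2: x=6 → posterior Inverse-Gamma(7/2, 289/8)
obs 3: x=5/2 → posterior Inverse-Gamma(4, 185/4)
obs 4: x=5/4 → posterior Inverse-Gamma(9/2, 1649/32)
obs 5: x=-6 → posterior Inverse-Gamma(5, 1905/32)
obs 6: x=1/2 → posterior Inverse-Gamma(11/2, 2005/32)
obs 7: x=5 → posterior Inverse-Gamma(6, 2789/32)
obs 8: x=-5 → posterior Inverse-Gamma(13/2, 2933/32)

k = 7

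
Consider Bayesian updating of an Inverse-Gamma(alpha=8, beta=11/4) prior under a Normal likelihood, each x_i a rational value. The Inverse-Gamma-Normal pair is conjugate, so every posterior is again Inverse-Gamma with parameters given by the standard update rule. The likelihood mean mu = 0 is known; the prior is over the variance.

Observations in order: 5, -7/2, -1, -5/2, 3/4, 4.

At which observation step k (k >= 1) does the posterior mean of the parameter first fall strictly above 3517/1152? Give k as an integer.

k = 6

obs 1: x=5 → posterior Inverse-Gamma(17/2, 61/4)
obs 2: x=-7/2 → posterior Inverse-Gamma(9, 171/8)
obs 3: x=-1 → posterior Inverse-Gamma(19/2, 175/8)
obs 4: x=-5/2 → posterior Inverse-Gamma(10, 25)
obs 5: x=3/4 → posterior Inverse-Gamma(21/2, 809/32)
obs 6: x=4 → posterior Inverse-Gamma(11, 1065/32)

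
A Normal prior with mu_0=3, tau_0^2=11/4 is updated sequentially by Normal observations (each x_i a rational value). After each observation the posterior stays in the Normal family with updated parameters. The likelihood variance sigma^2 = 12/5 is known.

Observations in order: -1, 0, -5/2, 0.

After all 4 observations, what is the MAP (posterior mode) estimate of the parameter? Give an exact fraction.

obs 1: x=-1 → posterior Normal(89/103, 132/103)
obs 2: x=0 → posterior Normal(89/158, 66/79)
obs 3: x=-5/2 → posterior Normal(-97/426, 44/71)
obs 4: x=0 → posterior Normal(-97/536, 33/67)

-97/536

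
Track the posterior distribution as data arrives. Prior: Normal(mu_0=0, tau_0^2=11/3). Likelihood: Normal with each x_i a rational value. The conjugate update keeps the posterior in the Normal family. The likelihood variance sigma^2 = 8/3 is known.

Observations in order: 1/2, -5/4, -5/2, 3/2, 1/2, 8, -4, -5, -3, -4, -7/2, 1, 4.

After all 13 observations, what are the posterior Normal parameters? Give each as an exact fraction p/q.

mu_0=-341/604, tau_0^2=88/453

obs 1: x=1/2 → posterior Normal(11/38, 88/57)
obs 2: x=-5/4 → posterior Normal(-11/40, 44/45)
obs 3: x=-5/2 → posterior Normal(-143/164, 88/123)
obs 4: x=3/2 → posterior Normal(-77/208, 22/39)
obs 5: x=1/2 → posterior Normal(-55/252, 88/189)
obs 6: x=8 → posterior Normal(297/296, 44/111)
obs 7: x=-4 → posterior Normal(121/340, 88/255)
obs 8: x=-5 → posterior Normal(-33/128, 11/36)
obs 9: x=-3 → posterior Normal(-231/428, 88/321)
obs 10: x=-4 → posterior Normal(-407/472, 44/177)
obs 11: x=-7/2 → posterior Normal(-187/172, 88/387)
obs 12: x=1 → posterior Normal(-517/560, 22/105)
obs 13: x=4 → posterior Normal(-341/604, 88/453)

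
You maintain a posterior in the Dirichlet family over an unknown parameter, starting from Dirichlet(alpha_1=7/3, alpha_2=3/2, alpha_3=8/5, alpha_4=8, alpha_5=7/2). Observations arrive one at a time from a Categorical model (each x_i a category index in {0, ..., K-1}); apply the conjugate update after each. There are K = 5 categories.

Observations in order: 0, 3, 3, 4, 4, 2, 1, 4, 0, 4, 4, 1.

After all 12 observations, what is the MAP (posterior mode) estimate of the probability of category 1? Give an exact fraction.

75/718

obs 1: x=0 → posterior Dirichlet(10/3, 3/2, 8/5, 8, 7/2)
obs 2: x=3 → posterior Dirichlet(10/3, 3/2, 8/5, 9, 7/2)
obs 3: x=3 → posterior Dirichlet(10/3, 3/2, 8/5, 10, 7/2)
obs 4: x=4 → posterior Dirichlet(10/3, 3/2, 8/5, 10, 9/2)
obs 5: x=4 → posterior Dirichlet(10/3, 3/2, 8/5, 10, 11/2)
obs 6: x=2 → posterior Dirichlet(10/3, 3/2, 13/5, 10, 11/2)
obs 7: x=1 → posterior Dirichlet(10/3, 5/2, 13/5, 10, 11/2)
obs 8: x=4 → posterior Dirichlet(10/3, 5/2, 13/5, 10, 13/2)
obs 9: x=0 → posterior Dirichlet(13/3, 5/2, 13/5, 10, 13/2)
obs 10: x=4 → posterior Dirichlet(13/3, 5/2, 13/5, 10, 15/2)
obs 11: x=4 → posterior Dirichlet(13/3, 5/2, 13/5, 10, 17/2)
obs 12: x=1 → posterior Dirichlet(13/3, 7/2, 13/5, 10, 17/2)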